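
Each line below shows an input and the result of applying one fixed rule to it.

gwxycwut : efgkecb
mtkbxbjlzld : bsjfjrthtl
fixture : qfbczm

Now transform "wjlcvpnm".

In each case the input is transformed by: shift every letter 8 places forward in the alphabet (wrapping around), then delete the first character.
On "wjlcvpnm": the first step gives "ertkdxvu", and the second then gives "rtkdxvu".

rtkdxvu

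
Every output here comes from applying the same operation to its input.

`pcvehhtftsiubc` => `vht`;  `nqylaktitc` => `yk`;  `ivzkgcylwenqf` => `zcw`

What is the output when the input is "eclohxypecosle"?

lxe

Rule — delete the last 3 characters, then keep one character in every 3, starting at position 3 (positions 3rd, 6th, 9th, ...).
Applying both steps to "eclohxypecosle": "eclohxypeco", then "lxe".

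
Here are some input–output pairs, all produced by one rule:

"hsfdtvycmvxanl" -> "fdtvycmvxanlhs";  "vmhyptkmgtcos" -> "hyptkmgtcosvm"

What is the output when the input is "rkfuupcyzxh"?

fuupcyzxhrk

The transformation: move the first 2 characters to the end (rotate left by 2).
On "rkfuupcyzxh" that produces "fuupcyzxhrk".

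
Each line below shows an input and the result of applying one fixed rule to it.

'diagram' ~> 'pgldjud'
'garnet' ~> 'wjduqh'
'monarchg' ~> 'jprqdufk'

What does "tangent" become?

wwdqjhq

What's happening: shift every letter 3 places forward in the alphabet (wrapping around), then move the last character to the front.
Starting from "tangent": after the first operation, "wdqjhqw"; after the second, "wwdqjhq".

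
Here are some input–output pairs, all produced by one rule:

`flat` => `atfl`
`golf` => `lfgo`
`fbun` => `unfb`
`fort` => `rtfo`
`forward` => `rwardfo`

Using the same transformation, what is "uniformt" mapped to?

iformtun

In each case the input is transformed by: move the first 2 characters to the end (rotate left by 2).
"uniformt" → "iformtun".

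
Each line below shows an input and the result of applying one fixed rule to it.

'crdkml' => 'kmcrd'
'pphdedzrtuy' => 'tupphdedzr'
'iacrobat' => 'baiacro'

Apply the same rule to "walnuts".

utwaln

Each output is the input with this applied: delete the last character, then move the last 2 characters to the front (rotate right by 2).
Working it through for "walnuts": intermediate "walnut", final "utwaln".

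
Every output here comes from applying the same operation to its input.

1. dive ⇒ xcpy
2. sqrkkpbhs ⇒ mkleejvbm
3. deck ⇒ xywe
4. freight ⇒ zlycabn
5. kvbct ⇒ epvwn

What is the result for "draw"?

xluq

What's happening: shift every letter 6 places backward in the alphabet (wrapping around).
Doing the same to "draw": "xluq".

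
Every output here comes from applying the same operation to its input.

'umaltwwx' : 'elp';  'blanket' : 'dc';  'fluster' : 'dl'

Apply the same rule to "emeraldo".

The transformation: shift every letter 8 places backward in the alphabet (wrapping around), then keep one character in every 3, starting at position 2 (positions 2nd, 5th, 8th, ...).
Starting from "emeraldo": after the first operation, "wewjsdvg"; after the second, "esg".

esg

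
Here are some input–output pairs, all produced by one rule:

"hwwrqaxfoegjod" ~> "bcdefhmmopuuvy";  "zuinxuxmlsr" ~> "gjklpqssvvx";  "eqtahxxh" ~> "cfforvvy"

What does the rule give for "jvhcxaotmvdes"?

The pattern: shift every letter 2 places backward in the alphabet (wrapping around), then sort the characters into alphabetical order.
For "jvhcxaotmvdes" the result is "abcfhkmqrttvy".

abcfhkmqrttvy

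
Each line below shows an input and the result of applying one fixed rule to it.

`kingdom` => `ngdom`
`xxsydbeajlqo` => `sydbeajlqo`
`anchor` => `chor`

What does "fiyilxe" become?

Each output is the input with this applied: delete the first 2 characters.
Applying that to "fiyilxe" gives "yilxe".

yilxe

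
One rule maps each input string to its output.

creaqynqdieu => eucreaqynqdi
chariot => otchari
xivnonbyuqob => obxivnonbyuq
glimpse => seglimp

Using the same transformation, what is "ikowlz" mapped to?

The rule is to move the last 2 characters to the front (rotate right by 2).
For "ikowlz" the result is "lzikow".

lzikow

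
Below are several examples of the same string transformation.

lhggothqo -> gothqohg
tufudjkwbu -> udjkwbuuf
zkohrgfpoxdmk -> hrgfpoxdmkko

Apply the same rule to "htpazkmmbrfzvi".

Each output is the input with this applied: delete the first character, then move the first 2 characters to the end (rotate left by 2).
"htpazkmmbrfzvi" → "tpazkmmbrfzvi" → "azkmmbrfzvitp".

azkmmbrfzvitp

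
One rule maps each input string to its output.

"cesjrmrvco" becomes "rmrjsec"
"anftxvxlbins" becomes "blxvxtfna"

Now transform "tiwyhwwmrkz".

mwwhywit

The pattern: reverse the string, then delete the first 3 characters.
"tiwyhwwmrkz" → "zkrmwwhywit" → "mwwhywit".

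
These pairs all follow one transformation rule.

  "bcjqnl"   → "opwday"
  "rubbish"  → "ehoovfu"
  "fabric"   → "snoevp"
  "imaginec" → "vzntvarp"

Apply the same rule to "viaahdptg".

Rule — shift every letter 13 places forward in the alphabet (wrapping around) — i.e. ROT13.
So "viaahdptg" becomes "ivnnuqcgt".

ivnnuqcgt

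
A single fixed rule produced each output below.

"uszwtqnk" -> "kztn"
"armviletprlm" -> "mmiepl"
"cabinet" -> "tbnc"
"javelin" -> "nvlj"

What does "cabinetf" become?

fbnt

In each case the input is transformed by: swap the first and last characters, then keep every other character starting from the first (positions 1st, 3rd, 5th, ...).
For "cabinetf" the result is "fbnt".
(Check on "armviletprlm": → "mrmviletprla" → "mmiepl" ✓)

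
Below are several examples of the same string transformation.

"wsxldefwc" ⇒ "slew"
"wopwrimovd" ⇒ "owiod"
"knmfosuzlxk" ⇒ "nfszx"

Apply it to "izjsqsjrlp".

zssrp

The pattern: keep every other character starting from the second (positions 2nd, 4th, 6th, ...).
Doing the same to "izjsqsjrlp": "zssrp".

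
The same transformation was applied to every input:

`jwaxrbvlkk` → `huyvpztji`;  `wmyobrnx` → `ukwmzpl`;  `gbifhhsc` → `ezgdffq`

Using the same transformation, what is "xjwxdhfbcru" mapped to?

vhuvbfdzap

Rule — shift every letter 2 places backward in the alphabet (wrapping around), then delete the last character.
So "xjwxdhfbcru" becomes "vhuvbfdzap".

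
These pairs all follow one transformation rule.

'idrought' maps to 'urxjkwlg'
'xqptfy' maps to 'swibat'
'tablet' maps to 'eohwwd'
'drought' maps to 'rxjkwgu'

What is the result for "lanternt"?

Looking at the pairs, the operation is to shift every letter 3 places forward in the alphabet (wrapping around), then move the first 2 characters to the end (rotate left by 2).
Applying both steps to "lanternt": "odqwhuqw", then "qwhuqwod".

qwhuqwod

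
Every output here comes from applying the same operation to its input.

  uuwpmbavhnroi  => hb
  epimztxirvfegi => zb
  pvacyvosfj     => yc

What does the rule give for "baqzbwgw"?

The transformation: shift every letter 7 places backward in the alphabet (wrapping around), then keep only the last 2 characters.
On "baqzbwgw": the first step gives "utjsupzp", and the second then gives "zp".

zp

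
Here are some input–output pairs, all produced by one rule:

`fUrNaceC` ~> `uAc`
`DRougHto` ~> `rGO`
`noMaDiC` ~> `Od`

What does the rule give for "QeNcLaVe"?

The rule is to keep one character in every 3, starting at position 2 (positions 2nd, 5th, 8th, ...), then flip the case of every letter.
Applying both steps to "QeNcLaVe": "eLe", then "ElE".

ElE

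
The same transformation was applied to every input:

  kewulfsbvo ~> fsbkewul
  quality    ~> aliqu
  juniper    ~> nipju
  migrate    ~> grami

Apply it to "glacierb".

What's happening: delete the last 2 characters, then move the last 3 characters to the front (rotate right by 3).
Working it through for "glacierb": intermediate "glacie", final "ciegla".

ciegla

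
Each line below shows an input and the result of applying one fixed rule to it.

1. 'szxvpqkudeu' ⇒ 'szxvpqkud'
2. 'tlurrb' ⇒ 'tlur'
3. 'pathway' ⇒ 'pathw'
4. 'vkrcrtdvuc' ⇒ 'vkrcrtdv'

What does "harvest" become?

Each output is the input with this applied: delete the last 2 characters.
Doing the same to "harvest": "harve".

harve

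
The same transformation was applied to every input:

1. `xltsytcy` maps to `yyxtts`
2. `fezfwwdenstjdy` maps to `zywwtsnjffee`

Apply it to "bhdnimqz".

In each case the input is transformed by: sort the characters into reverse alphabetical order, then delete the last 2 characters.
Applying both steps to "bhdnimqz": "zqnmihdb", then "zqnmih".
(Check on "fezfwwdenstjdy": → "zywwtsnjffeedd" → "zywwtsnjffee" ✓)

zqnmih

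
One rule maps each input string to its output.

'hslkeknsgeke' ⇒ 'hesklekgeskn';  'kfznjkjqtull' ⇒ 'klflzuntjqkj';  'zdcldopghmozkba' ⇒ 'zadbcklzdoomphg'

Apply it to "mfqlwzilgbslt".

mtflqslbwgzli

What's happening: take characters alternately from the front and the back (1st, last, 2nd, 2nd-last, ...).
So "mfqlwzilgbslt" becomes "mtflqslbwgzli".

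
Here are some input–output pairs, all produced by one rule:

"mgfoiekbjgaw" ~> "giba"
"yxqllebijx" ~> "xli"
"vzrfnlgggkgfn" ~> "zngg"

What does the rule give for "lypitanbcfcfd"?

ytbc

What's happening: keep one character in every 3, starting at position 2 (positions 2nd, 5th, 8th, ...).
"lypitanbcfcfd" → "ytbc".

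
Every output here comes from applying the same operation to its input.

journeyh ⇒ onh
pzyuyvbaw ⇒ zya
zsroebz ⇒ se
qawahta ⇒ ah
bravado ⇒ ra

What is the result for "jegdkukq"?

ekq

The rule is to keep one character in every 3, starting at position 2 (positions 2nd, 5th, 8th, ...).
For "jegdkukq" the result is "ekq".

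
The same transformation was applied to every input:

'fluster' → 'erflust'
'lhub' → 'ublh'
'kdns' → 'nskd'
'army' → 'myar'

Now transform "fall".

llfa

Each output is the input with this applied: move the last 2 characters to the front (rotate right by 2).
"fall" → "llfa".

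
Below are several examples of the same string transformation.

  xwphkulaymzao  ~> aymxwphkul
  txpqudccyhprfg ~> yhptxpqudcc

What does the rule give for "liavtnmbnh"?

What's happening: delete the last 3 characters, then move the last 3 characters to the front (rotate right by 3).
Starting from "liavtnmbnh": after the first operation, "liavtnm"; after the second, "tnmliav".

tnmliav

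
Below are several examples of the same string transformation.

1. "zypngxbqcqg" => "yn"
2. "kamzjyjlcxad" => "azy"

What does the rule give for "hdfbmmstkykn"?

dbm

Each output is the input with this applied: keep every other character starting from the second (positions 2nd, 4th, 6th, ...), then delete the last 3 characters.
Applying that to "hdfbmmstkykn" gives "dbm".
(Check on "zypngxbqcqg": → "ynxqq" → "yn" ✓)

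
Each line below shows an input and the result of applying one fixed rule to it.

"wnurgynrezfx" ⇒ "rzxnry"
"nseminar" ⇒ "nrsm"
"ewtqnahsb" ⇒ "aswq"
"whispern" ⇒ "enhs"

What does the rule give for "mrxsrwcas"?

wars

What's happening: keep every other character starting from the second (positions 2nd, 4th, 6th, ...), then swap the front and back halves of the string.
On "mrxsrwcas": the first step gives "rswa", and the second then gives "wars".
(Check on "wnurgynrezfx": → "nryrzx" → "rzxnry" ✓)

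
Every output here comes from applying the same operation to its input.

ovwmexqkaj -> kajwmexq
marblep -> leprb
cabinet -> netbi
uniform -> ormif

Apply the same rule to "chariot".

iotar

What's happening: delete the first 2 characters, then move the last 3 characters to the front (rotate right by 3).
Applying both steps to "chariot": "ariot", then "iotar".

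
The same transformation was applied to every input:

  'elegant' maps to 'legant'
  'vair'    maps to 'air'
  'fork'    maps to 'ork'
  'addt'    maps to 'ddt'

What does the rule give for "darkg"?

What's happening: delete the first character.
So "darkg" becomes "arkg".

arkg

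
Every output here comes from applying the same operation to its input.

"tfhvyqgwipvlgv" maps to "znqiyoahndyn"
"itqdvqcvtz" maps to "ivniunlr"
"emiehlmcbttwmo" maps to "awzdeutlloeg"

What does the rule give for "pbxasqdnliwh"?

pskivfdaoz

Looking at the pairs, the operation is to delete the first 2 characters, then shift every letter 8 places backward in the alphabet (wrapping around).
For "pbxasqdnliwh", step one produces "xasqdnliwh"; step two turns that into "pskivfdaoz".
(Check on "tfhvyqgwipvlgv": → "hvyqgwipvlgv" → "znqiyoahndyn" ✓)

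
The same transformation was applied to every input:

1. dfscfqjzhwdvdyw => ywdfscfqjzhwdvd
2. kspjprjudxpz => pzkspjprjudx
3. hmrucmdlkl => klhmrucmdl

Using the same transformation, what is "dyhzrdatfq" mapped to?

fqdyhzrdat

In each case the input is transformed by: move the last 2 characters to the front (rotate right by 2).
So "dyhzrdatfq" becomes "fqdyhzrdat".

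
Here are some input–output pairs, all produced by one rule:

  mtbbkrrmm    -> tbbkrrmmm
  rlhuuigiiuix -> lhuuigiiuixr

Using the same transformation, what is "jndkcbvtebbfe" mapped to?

What's happening: move the first character to the end.
For "jndkcbvtebbfe" the result is "ndkcbvtebbfej".

ndkcbvtebbfej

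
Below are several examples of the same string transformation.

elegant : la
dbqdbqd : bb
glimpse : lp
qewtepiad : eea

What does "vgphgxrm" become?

Rule — keep one character in every 3, starting at position 2 (positions 2nd, 5th, 8th, ...).
"vgphgxrm" → "ggm".

ggm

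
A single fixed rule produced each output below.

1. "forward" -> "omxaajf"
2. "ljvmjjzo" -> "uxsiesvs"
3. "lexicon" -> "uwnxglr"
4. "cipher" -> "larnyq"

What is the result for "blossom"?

In each case the input is transformed by: take characters alternately from the front and the back (1st, last, 2nd, 2nd-last, ...), then shift every letter 9 places forward in the alphabet (wrapping around).
For "blossom", step one produces "bmlooss"; step two turns that into "kvuxxbb".
(Check on "forward": → "fdorraw" → "omxaajf" ✓)

kvuxxbb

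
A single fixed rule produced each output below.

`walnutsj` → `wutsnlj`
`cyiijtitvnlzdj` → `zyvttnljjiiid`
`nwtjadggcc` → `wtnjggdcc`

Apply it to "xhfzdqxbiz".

Each output is the input with this applied: sort the characters into reverse alphabetical order, then delete the last character.
Applying both steps to "xhfzdqxbiz": "zzxxqihfdb", then "zzxxqihfd".

zzxxqihfd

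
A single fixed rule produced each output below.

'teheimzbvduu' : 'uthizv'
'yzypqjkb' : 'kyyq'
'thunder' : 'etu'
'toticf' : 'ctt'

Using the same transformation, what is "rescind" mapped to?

Rule — move the last 3 characters to the front (rotate right by 3), then keep every other character starting from the second (positions 2nd, 4th, 6th, ...).
Doing the same to "rescind": "nrs".

nrs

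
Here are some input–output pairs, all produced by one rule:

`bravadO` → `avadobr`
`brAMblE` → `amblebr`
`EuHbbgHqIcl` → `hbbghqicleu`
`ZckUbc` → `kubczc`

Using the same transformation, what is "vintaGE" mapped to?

What's happening: move the first 2 characters to the end (rotate left by 2), then convert every letter to lowercase.
On "vintaGE": the first step gives "ntaGEvi", and the second then gives "ntagevi".

ntagevi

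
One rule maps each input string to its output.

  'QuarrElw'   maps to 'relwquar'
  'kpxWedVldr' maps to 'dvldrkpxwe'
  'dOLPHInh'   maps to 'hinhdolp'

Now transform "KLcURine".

In each case the input is transformed by: swap the front and back halves of the string, then convert every letter to lowercase.
"KLcURine" → "RineKLcU" → "rineklcu".
(Check on "dOLPHInh": → "HInhdOLP" → "hinhdolp" ✓)

rineklcu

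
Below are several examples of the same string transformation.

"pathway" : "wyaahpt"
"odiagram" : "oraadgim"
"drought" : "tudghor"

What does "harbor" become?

rrabho

Looking at the pairs, the operation is to sort the characters into alphabetical order, then move the last 2 characters to the front (rotate right by 2).
Doing the same to "harbor": "rrabho".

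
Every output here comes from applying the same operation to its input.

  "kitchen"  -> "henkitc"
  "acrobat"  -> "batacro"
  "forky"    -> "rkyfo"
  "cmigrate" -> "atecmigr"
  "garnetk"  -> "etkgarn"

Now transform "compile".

In each case the input is transformed by: move the last 3 characters to the front (rotate right by 3).
For "compile" the result is "ilecomp".

ilecomp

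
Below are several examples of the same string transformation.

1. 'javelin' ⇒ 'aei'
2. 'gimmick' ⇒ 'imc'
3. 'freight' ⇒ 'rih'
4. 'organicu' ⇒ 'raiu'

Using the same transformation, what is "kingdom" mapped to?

Looking at the pairs, the operation is to keep every other character starting from the second (positions 2nd, 4th, 6th, ...).
On "kingdom" that produces "igo".

igo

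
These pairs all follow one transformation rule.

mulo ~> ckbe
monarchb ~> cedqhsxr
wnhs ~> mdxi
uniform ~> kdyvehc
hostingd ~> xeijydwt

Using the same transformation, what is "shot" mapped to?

ixej

Looking at the pairs, the operation is to shift every letter 10 places backward in the alphabet (wrapping around).
Applying that to "shot" gives "ixej".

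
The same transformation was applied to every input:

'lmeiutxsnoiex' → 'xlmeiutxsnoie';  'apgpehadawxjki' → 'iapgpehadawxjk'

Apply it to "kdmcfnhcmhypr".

rkdmcfnhcmhyp

The transformation: move the last character to the front.
Applying that to "kdmcfnhcmhypr" gives "rkdmcfnhcmhyp".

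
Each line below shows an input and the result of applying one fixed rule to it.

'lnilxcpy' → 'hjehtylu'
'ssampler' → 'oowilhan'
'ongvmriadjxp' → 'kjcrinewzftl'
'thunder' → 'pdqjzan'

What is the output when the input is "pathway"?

lwpdswu

The pattern: shift every letter 4 places backward in the alphabet (wrapping around).
So "pathway" becomes "lwpdswu".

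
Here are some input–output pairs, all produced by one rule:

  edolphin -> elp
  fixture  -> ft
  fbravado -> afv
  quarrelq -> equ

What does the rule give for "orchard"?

In each case the input is transformed by: sort the characters into alphabetical order, then keep one character in every 3, starting at position 2 (positions 2nd, 5th, 8th, ...).
On "orchard": the first step gives "acdhorr", and the second then gives "co".

co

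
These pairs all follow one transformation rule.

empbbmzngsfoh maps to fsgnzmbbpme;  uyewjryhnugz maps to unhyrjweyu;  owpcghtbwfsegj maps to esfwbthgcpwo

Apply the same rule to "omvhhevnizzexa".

Each output is the input with this applied: reverse the string, then delete the first 2 characters.
Applying both steps to "omvhhevnizzexa": "axezzinvehhvmo", then "ezzinvehhvmo".

ezzinvehhvmo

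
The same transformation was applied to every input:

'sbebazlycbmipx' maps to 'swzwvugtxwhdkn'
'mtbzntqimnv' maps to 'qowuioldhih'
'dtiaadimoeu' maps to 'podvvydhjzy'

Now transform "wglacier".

mbgvxdzr

The transformation: swap the first and last characters, then shift every letter 5 places backward in the alphabet (wrapping around).
Working it through for "wglacier": intermediate "rglaciew", final "mbgvxdzr".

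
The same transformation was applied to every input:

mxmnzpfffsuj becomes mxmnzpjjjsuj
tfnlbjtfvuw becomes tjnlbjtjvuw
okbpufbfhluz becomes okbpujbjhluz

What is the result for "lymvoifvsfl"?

lymvoijvsjl

In each case the input is transformed by: replace every "f" with "j".
So "lymvoifvsfl" becomes "lymvoijvsjl".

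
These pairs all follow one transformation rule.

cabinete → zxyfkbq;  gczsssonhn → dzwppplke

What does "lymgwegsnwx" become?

What's happening: shift every letter 3 places backward in the alphabet (wrapping around), then delete the last character.
"lymgwegsnwx" → "ivjdtbdpkt".

ivjdtbdpkt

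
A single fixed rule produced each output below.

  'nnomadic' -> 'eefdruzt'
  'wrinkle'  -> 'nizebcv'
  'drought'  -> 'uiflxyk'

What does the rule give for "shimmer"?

jyzddvi

Each output is the input with this applied: shift every letter 9 places backward in the alphabet (wrapping around).
Doing the same to "shimmer": "jyzddvi".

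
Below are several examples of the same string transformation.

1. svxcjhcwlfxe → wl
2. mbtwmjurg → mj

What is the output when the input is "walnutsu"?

nu

Rule — move the last 3 characters to the front (rotate right by 3), then keep only the last 2 characters.
Starting from "walnutsu": after the first operation, "tsuwalnu"; after the second, "nu".
(Check on "mbtwmjurg": → "urgmbtwmj" → "mj" ✓)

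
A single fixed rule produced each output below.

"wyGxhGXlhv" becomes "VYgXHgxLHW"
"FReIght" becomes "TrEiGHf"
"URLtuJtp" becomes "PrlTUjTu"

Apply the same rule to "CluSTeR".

Rule — flip the case of every letter, then swap the first and last characters.
Starting from "CluSTeR": after the first operation, "cLUstEr"; after the second, "rLUstEc".

rLUstEc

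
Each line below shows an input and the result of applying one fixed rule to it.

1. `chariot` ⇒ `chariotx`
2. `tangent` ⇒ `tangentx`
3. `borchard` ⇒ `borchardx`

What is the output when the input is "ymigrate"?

Looking at the pairs, the operation is to append "x".
For "ymigrate" the result is "ymigratex".

ymigratex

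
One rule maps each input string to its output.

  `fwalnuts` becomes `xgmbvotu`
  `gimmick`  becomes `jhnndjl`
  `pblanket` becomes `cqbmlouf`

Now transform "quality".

vrmbujz

What's happening: swap each adjacent pair of characters (1↔2, 3↔4, ...), then shift every letter 1 place forward in the alphabet (wrapping around).
Applying both steps to "quality": "uqlatiy", then "vrmbujz".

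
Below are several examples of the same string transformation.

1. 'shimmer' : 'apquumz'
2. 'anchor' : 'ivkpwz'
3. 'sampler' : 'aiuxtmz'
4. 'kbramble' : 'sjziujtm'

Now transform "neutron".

Each output is the input with this applied: shift every letter 8 places forward in the alphabet (wrapping around).
For "neutron" the result is "vmcbzwv".

vmcbzwv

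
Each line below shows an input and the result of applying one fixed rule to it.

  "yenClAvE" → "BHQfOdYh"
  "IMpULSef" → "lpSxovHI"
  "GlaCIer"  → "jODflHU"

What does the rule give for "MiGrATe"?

pLjUdwH

The pattern: flip the case of every letter, then shift every letter 3 places forward in the alphabet (wrapping around).
On "MiGrATe" that produces "pLjUdwH".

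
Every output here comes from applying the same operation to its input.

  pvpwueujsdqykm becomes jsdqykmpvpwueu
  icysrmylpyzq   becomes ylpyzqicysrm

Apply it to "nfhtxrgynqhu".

gynqhunfhtxr

The rule is to swap the front and back halves of the string.
On "nfhtxrgynqhu" that produces "gynqhunfhtxr".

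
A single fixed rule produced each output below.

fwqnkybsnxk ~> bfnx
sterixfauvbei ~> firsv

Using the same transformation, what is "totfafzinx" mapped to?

In each case the input is transformed by: keep one character in every 3, starting at position 1 (positions 1st, 4th, 7th, ...), then sort the characters into alphabetical order.
Applying both steps to "totfafzinx": "tfzx", then "ftxz".

ftxz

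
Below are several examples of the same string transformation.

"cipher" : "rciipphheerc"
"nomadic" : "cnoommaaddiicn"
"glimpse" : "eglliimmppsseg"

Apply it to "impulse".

eimmppuullssei

What's happening: double every character, then swap the first and last characters.
On "impulse": the first step gives "iimmppuullssee", and the second then gives "eimmppuullssei".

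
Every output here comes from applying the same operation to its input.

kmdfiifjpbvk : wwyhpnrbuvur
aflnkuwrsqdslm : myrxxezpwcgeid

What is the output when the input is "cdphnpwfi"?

ouprbitbz

The rule is to take characters alternately from the front and the back (1st, last, 2nd, 2nd-last, ...), then shift every letter 12 places forward in the alphabet (wrapping around).
Working it through for "cdphnpwfi": intermediate "cidfpwhpn", final "ouprbitbz".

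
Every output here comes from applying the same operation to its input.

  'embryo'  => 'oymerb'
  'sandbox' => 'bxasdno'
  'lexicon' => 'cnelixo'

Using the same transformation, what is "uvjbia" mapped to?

aivubj

The transformation: swap each adjacent pair of characters (1↔2, 3↔4, ...), then move the last 2 characters to the front (rotate right by 2).
For "uvjbia", step one produces "vubjai"; step two turns that into "aivubj".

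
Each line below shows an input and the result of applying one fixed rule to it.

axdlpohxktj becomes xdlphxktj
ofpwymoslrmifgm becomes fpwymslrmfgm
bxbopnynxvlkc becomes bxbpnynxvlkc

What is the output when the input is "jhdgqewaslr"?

The transformation: remove every vowel.
Applying that to "jhdgqewaslr" gives "jhdgqwslr".

jhdgqwslr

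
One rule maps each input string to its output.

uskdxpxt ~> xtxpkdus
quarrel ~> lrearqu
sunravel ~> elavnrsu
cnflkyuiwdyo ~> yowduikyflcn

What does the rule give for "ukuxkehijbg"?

gjbhikeuxuk

Rule — swap each adjacent pair of characters (1↔2, 3↔4, ...), then reverse the string.
Doing the same to "ukuxkehijbg": "gjbhikeuxuk".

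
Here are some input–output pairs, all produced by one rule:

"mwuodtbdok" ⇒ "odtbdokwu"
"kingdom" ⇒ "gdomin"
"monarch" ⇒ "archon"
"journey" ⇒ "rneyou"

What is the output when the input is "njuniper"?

niperju

The pattern: delete the first character, then move the first 2 characters to the end (rotate left by 2).
Starting from "njuniper": after the first operation, "juniper"; after the second, "niperju".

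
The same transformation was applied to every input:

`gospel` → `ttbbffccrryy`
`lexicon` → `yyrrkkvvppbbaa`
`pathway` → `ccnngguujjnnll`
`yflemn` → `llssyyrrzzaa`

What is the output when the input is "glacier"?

In each case the input is transformed by: double every character, then shift every letter 13 places forward in the alphabet (wrapping around) — i.e. ROT13.
Working it through for "glacier": intermediate "ggllaacciieerr", final "ttyynnppvvrree".

ttyynnppvvrree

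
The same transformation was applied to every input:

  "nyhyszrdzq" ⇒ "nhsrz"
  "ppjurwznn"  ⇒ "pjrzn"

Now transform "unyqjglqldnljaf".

What's happening: keep every other character starting from the first (positions 1st, 3rd, 5th, ...).
For "unyqjglqldnljaf" the result is "uyjllnjf".

uyjllnjf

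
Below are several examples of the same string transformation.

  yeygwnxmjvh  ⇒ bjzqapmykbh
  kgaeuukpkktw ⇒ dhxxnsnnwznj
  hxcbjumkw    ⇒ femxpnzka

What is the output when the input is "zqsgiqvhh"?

vjltykkct

Looking at the pairs, the operation is to shift every letter 3 places forward in the alphabet (wrapping around), then move the first 2 characters to the end (rotate left by 2).
Working it through for "zqsgiqvhh": intermediate "ctvjltykk", final "vjltykkct".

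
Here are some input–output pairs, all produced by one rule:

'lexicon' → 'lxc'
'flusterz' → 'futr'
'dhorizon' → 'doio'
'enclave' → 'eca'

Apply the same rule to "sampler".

sml

In each case the input is transformed by: delete the last character, then keep every other character starting from the first (positions 1st, 3rd, 5th, ...).
"sampler" → "sample" → "sml".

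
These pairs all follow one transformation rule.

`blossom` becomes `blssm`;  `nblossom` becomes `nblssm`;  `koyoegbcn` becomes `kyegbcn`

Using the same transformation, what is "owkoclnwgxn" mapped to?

The rule is to remove every "o".
For "owkoclnwgxn" the result is "wkclnwgxn".

wkclnwgxn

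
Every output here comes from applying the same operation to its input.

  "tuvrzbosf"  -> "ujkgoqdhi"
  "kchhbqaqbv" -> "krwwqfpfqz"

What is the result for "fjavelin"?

cypktaxu

Rule — swap the first and last characters, then shift every letter 11 places backward in the alphabet (wrapping around).
"fjavelin" → "cypktaxu".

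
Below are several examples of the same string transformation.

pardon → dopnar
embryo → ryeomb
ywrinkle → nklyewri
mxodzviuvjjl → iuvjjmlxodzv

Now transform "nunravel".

avenlunr

The pattern: swap the first and last characters, then swap the front and back halves of the string.
Applying both steps to "nunravel": "lunraven", then "avenlunr".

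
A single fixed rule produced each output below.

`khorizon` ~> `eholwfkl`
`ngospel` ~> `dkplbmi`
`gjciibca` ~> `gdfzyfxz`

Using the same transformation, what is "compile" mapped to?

lzmjifb

The pattern: swap each adjacent pair of characters (1↔2, 3↔4, ...), then shift every letter 3 places backward in the alphabet (wrapping around).
"compile" → "ocpmlie" → "lzmjifb".
(Check on "gjciibca": → "jgicbiac" → "gdfzyfxz" ✓)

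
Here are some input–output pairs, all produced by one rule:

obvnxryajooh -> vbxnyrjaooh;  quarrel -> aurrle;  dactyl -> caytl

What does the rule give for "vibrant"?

Rule — delete the first character, then swap each adjacent pair of characters (1↔2, 3↔4, ...).
Applying both steps to "vibrant": "ibrant", then "biartn".

biartn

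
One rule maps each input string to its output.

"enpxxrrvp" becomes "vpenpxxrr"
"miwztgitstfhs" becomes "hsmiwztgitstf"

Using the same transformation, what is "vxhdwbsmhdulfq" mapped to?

The rule is to move the last 2 characters to the front (rotate right by 2).
On "vxhdwbsmhdulfq" that produces "fqvxhdwbsmhdul".

fqvxhdwbsmhdul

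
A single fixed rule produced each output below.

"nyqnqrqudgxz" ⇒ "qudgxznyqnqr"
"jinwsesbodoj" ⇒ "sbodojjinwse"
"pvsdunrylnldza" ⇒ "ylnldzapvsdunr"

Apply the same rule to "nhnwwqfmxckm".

fmxckmnhnwwq

The transformation: swap the front and back halves of the string.
For "nhnwwqfmxckm" the result is "fmxckmnhnwwq".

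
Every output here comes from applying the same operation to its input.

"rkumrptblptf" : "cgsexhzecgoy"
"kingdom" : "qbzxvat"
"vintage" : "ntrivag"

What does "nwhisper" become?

creajuvf

The rule is to move the last 3 characters to the front (rotate right by 3), then shift every letter 13 places forward in the alphabet (wrapping around) — i.e. ROT13.
For "nwhisper", step one produces "pernwhis"; step two turns that into "creajuvf".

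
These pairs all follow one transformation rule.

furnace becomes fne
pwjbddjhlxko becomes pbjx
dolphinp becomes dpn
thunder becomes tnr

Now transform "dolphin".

dpn

Looking at the pairs, the operation is to keep one character in every 3, starting at position 1 (positions 1st, 4th, 7th, ...).
For "dolphin" the result is "dpn".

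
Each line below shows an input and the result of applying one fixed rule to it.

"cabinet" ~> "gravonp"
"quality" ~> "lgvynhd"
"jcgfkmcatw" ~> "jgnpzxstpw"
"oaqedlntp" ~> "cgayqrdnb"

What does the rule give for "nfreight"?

gutvresa

In each case the input is transformed by: reverse the string, then shift every letter 13 places forward in the alphabet (wrapping around) — i.e. ROT13.
Applying both steps to "nfreight": "thgierfn", then "gutvresa".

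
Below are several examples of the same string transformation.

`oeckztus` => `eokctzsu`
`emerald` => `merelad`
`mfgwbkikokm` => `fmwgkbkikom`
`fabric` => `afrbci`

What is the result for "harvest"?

ahvrset

Rule — swap each adjacent pair of characters (1↔2, 3↔4, ...).
For "harvest" the result is "ahvrset".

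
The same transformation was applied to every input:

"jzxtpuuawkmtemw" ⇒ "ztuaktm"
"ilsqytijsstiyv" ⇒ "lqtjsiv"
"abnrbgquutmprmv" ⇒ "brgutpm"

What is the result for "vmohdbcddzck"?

What's happening: keep every other character starting from the second (positions 2nd, 4th, 6th, ...).
Applying that to "vmohdbcddzck" gives "mhbdzk".

mhbdzk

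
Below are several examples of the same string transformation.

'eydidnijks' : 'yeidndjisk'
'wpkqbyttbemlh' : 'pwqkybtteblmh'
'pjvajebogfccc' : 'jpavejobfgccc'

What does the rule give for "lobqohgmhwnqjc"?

The pattern: swap each adjacent pair of characters (1↔2, 3↔4, ...).
For "lobqohgmhwnqjc" the result is "olqbhomgwhqncj".

olqbhomgwhqncj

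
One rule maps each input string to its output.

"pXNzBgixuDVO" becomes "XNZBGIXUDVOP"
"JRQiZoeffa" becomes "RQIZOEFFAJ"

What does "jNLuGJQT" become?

NLUGJQTJ

In each case the input is transformed by: move the first character to the end, then convert every letter to uppercase.
Applying both steps to "jNLuGJQT": "NLuGJQTj", then "NLUGJQTJ".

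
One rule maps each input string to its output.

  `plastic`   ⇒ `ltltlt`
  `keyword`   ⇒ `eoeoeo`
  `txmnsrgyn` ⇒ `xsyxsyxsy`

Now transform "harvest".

aeaeae

Each output is the input with this applied: keep one character in every 3, starting at position 2 (positions 2nd, 5th, 8th, ...), then write the whole string 3 times in a row.
On "harvest": the first step gives "ae", and the second then gives "aeaeae".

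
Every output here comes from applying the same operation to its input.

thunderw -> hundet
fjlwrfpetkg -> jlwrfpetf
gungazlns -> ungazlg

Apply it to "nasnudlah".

asnudln

The rule is to delete the last 2 characters, then move the first character to the end.
On "nasnudlah": the first step gives "nasnudl", and the second then gives "asnudln".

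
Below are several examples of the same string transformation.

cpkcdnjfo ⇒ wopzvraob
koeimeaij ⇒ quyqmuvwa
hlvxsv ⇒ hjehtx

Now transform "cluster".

gefqdox

Each output is the input with this applied: move the first 2 characters to the end (rotate left by 2), then shift every letter 12 places forward in the alphabet (wrapping around).
Working it through for "cluster": intermediate "ustercl", final "gefqdox".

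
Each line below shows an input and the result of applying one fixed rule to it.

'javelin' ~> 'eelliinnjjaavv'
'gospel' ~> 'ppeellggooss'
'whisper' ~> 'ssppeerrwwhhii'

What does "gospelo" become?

The rule is to move the first 3 characters to the end (rotate left by 3), then double every character.
Starting from "gospelo": after the first operation, "pelogos"; after the second, "ppeellooggooss".

ppeellooggooss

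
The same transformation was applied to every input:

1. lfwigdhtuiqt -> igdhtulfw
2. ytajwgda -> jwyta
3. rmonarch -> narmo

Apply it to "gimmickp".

The rule is to delete the last 3 characters, then move the first 3 characters to the end (rotate left by 3).
Doing the same to "gimmickp": "migim".
(Check on "lfwigdhtuiqt": → "lfwigdhtu" → "igdhtulfw" ✓)

migim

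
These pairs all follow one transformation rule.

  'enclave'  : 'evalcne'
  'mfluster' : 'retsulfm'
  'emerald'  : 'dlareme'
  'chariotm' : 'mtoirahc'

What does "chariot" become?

Each output is the input with this applied: reverse the string.
On "chariot" that produces "toirahc".

toirahc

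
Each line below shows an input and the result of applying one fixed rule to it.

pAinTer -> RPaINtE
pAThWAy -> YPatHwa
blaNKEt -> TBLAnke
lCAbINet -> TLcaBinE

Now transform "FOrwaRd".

DfoRWAr

Each output is the input with this applied: flip the case of every letter, then move the last character to the front.
"FOrwaRd" → "foRWArD" → "DfoRWAr".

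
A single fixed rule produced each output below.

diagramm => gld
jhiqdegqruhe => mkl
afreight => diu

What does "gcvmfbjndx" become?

jfy

What's happening: shift every letter 3 places forward in the alphabet (wrapping around), then keep only the first 3 characters.
Doing the same to "gcvmfbjndx": "jfy".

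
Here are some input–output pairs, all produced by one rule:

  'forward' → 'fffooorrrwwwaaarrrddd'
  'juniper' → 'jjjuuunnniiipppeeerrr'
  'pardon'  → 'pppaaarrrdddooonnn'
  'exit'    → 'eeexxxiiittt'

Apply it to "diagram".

Looking at the pairs, the operation is to repeat every character 3 times.
So "diagram" becomes "dddiiiaaagggrrraaammm".

dddiiiaaagggrrraaammm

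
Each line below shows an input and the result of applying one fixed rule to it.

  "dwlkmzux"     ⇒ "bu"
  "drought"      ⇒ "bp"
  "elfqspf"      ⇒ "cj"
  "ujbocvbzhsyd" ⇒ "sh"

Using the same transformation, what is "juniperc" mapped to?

hs

The pattern: shift every letter 2 places backward in the alphabet (wrapping around), then keep only the first 2 characters.
Applying both steps to "juniperc": "hslgncpa", then "hs".
(Check on "dwlkmzux": → "bujikxsv" → "bu" ✓)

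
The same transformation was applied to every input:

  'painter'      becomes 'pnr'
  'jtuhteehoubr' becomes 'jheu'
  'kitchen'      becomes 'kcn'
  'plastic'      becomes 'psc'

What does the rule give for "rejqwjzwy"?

rqz

Each output is the input with this applied: keep one character in every 3, starting at position 1 (positions 1st, 4th, 7th, ...).
For "rejqwjzwy" the result is "rqz".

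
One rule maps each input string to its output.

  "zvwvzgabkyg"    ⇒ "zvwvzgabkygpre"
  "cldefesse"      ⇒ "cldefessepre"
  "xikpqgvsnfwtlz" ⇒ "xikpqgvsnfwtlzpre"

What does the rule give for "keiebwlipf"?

What's happening: append "pre".
For "keiebwlipf" the result is "keiebwlipfpre".

keiebwlipfpre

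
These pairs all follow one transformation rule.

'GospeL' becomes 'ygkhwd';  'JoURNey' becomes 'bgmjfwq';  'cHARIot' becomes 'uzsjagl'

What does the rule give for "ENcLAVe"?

The transformation: shift every letter 8 places backward in the alphabet (wrapping around), then convert every letter to lowercase.
Applying both steps to "ENcLAVe": "WFuDSNw", then "wfudsnw".
(Check on "cHARIot": → "uZSJAgl" → "uzsjagl" ✓)

wfudsnw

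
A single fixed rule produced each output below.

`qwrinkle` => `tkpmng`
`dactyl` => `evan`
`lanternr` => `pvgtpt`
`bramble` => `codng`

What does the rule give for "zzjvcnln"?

Rule — delete the first 2 characters, then shift every letter 2 places forward in the alphabet (wrapping around).
Working it through for "zzjvcnln": intermediate "jvcnln", final "lxepnp".
(Check on "lanternr": → "nternr" → "pvgtpt" ✓)

lxepnp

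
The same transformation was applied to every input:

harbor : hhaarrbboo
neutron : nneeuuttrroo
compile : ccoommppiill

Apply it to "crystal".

Rule — double every character, then delete the last 2 characters.
Applying both steps to "crystal": "ccrryyssttaall", then "ccrryyssttaa".
(Check on "compile": → "ccoommppiillee" → "ccoommppiill" ✓)

ccrryyssttaa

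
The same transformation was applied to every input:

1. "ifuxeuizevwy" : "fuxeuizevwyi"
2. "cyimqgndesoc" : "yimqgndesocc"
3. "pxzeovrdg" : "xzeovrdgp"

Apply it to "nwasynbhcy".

The transformation: move the first character to the end.
Doing the same to "nwasynbhcy": "wasynbhcyn".

wasynbhcyn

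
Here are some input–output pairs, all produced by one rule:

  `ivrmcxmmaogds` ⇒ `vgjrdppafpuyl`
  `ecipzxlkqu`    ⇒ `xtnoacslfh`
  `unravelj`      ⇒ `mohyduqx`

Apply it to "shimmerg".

Looking at the pairs, the operation is to reverse the string, then shift every letter 3 places forward in the alphabet (wrapping around).
Applying both steps to "shimmerg": "gremmihs", then "juhpplkv".

juhpplkv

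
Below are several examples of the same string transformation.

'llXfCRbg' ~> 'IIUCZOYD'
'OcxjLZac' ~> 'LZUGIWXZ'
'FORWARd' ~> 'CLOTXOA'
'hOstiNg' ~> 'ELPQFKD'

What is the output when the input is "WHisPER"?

The rule is to shift every letter 3 places backward in the alphabet (wrapping around), then convert every letter to uppercase.
On "WHisPER": the first step gives "TEfpMBO", and the second then gives "TEFPMBO".
(Check on "OcxjLZac": → "LzugIWxz" → "LZUGIWXZ" ✓)

TEFPMBO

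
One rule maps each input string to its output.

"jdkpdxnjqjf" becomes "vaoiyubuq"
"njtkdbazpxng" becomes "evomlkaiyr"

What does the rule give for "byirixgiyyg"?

tctirtjjr

What's happening: shift every letter 11 places forward in the alphabet (wrapping around), then delete the first 2 characters.
Working it through for "byirixgiyyg": intermediate "mjtctirtjjr", final "tctirtjjr".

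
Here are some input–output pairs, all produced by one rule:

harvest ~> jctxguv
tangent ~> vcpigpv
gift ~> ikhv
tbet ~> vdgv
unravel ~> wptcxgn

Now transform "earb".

Rule — shift every letter 2 places forward in the alphabet (wrapping around).
For "earb" the result is "gctd".

gctd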